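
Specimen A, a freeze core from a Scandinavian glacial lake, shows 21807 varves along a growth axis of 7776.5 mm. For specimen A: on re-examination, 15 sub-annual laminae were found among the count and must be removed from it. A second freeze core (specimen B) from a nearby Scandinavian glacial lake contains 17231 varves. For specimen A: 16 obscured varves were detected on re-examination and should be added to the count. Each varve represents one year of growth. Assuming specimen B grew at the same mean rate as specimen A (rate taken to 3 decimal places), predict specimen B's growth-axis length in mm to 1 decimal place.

Specimen A: adjusted count: 21807 − 15 + 16 = 21808 varves.
A: Extension rate ≈ 7776.5 / 21808 = 0.357 mm/yr.
B's length ≈ 0.357 × 17231 = 6151.5 mm.

6151.5 mm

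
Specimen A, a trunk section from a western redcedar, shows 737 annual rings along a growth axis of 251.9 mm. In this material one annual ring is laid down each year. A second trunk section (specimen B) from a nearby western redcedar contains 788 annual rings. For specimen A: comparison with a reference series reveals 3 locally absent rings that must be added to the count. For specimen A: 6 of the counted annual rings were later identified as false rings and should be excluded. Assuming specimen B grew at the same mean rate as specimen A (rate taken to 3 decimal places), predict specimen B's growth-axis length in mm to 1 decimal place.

Specimen A: after corrections the count is 737 − 6 + 3 = 734 annual rings.
A: 251.9 mm over 734 years gives 251.9 / 734 ≈ 0.343 mm/yr.
For B, 0.343 mm/year × 788 years = 270.3 mm.

270.3 mm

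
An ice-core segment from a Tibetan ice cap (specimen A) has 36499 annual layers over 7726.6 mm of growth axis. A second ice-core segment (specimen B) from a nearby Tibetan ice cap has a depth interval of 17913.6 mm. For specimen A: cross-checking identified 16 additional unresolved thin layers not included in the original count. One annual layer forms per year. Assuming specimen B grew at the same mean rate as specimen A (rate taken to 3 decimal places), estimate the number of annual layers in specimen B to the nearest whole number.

84498 annual layers

Specimen A: after corrections the count is 36499 + 16 = 36515 annual layers.
A: Mean rate = 7726.6 mm / 36515 years ≈ 0.212 mm/year.
For B, 17913.6 / 0.212 = 84498.11 years ≈ 84498 annual layers.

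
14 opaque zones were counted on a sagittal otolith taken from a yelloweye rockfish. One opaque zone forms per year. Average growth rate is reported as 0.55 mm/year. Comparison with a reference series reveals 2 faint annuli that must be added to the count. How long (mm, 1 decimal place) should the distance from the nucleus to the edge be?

8.8 mm

True opaque zone count = 14 + 2 = 16.
16 years at 0.55 mm/year gives 0.55 × 16 = 8.8 mm.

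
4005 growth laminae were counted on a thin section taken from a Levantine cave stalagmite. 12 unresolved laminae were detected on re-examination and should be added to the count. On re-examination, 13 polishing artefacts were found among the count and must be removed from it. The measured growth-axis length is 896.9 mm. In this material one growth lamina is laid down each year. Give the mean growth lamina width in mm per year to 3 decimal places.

True growth lamina count = 4005 − 13 + 12 = 4004.
Extension rate ≈ 896.9 / 4004 = 0.224 mm per year.

0.224 mm per year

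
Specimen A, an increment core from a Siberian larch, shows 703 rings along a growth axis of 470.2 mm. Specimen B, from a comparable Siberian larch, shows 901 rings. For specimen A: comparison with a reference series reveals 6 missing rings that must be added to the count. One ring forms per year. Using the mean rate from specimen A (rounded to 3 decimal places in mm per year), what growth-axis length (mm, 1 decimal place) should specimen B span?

597.4 mm

Specimen A: after corrections the count is 703 + 6 = 709 rings.
A: 470.2 mm over 709 years gives 470.2 / 709 ≈ 0.663 mm/year.
For B, 0.663 mm/year × 901 years = 597.4 mm.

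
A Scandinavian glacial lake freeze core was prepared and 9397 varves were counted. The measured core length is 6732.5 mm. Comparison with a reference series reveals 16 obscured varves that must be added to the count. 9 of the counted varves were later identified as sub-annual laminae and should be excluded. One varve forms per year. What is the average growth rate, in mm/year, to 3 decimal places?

True varve count = 9397 − 9 + 16 = 9404.
Mean rate = 6732.5 mm / 9404 years ≈ 0.716 mm/year.

0.716 mm/year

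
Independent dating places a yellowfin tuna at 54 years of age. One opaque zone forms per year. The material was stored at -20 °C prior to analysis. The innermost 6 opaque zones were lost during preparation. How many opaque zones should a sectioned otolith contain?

48 opaque zones

Expected opaque zones over 54 years: 54.
Less the 6 uncaptured opaque zones: 54 − 6 = 48.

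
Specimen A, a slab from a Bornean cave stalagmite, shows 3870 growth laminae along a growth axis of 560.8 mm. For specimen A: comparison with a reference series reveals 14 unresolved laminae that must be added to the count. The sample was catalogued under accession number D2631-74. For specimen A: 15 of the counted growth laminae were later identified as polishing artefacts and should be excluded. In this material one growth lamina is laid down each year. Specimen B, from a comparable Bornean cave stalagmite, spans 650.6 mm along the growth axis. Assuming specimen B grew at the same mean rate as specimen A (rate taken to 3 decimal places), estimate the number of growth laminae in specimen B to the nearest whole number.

4487 growth laminae

Specimen A: correcting the raw count gives 3870 − 15 + 14 = 3869 true growth laminae.
A: Mean rate = 560.8 mm / 3869 years ≈ 0.145 mm per year.
For B, 650.6 / 0.145 = 4486.90 years ≈ 4487 growth laminae.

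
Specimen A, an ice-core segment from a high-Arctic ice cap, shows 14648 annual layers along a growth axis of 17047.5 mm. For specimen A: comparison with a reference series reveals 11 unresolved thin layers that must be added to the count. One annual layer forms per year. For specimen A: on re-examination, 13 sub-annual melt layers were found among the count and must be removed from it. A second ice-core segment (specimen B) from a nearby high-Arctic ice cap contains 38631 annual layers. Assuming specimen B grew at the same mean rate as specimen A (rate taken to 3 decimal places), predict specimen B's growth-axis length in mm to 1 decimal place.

44966.5 mm

Specimen A: true annual layer count = 14648 − 13 + 11 = 14646.
A: Extension rate ≈ 17047.5 / 14646 = 1.164 mm/year.
Length of B = 1.164 × 38631 = 44966.5 mm.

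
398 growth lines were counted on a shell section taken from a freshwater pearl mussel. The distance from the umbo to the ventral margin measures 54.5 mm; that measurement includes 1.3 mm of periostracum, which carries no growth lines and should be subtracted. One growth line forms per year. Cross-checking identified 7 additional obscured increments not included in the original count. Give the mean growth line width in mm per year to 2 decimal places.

Correcting the raw count gives 398 + 7 = 405 true growth lines.
Removing the 1.3 mm offcut leaves 54.5 − 1.3 = 53.2 mm.
Extension rate ≈ 53.2 / 405 = 0.13 mm per year.

0.13 mm per year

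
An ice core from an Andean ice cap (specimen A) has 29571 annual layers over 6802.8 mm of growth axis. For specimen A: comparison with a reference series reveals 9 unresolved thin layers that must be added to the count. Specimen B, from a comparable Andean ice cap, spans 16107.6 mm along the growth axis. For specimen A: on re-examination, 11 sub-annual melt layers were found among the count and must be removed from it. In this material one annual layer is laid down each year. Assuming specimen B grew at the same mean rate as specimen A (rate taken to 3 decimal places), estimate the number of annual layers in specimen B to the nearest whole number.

Specimen A: after corrections the count is 29571 − 11 + 9 = 29569 annual layers.
A: Mean rate = 6802.8 mm / 29569 years ≈ 0.230 mm/yr.
For B, 16107.6 / 0.230 = 70033.04 years ≈ 70033 annual layers.

70033 annual layers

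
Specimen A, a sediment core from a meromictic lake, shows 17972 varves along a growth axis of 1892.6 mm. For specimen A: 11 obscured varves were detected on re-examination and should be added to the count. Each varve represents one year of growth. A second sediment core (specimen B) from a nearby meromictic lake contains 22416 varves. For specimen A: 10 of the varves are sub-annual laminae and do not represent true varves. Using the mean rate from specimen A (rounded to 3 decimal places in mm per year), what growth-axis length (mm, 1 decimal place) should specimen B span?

2353.7 mm

Specimen A: after corrections the count is 17972 − 10 + 11 = 17973 varves.
A: 1892.6 mm over 17973 years gives 1892.6 / 17973 ≈ 0.105 mm per year.
For B, 0.105 mm/year × 22416 years = 2353.7 mm.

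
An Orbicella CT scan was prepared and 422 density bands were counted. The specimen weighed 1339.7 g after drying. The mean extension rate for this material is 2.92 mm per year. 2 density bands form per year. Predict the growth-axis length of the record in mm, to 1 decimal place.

422 density bands at 2 per year is 422 / 2 = 211 years.
211 years at 2.92 mm/year gives 2.92 × 211 = 616.1 mm.

616.1 mm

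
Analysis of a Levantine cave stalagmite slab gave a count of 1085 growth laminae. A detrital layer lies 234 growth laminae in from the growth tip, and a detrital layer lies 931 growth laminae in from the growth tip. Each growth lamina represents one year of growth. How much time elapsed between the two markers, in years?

697 years

Separation: 931 − 234 = 697 growth laminae.
At one growth lamina per year, 697 years elapsed between them.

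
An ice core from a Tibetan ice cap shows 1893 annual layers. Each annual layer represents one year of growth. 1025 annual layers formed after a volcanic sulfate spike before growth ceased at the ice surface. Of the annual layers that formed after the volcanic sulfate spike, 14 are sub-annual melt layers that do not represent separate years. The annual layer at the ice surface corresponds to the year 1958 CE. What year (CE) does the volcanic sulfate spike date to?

947 CE

1025 annual layers formed after the volcanic sulfate spike.
1025 − 14 false = 1011 true annual layers after the volcanic sulfate spike.
Counting back 1011 years from 1958 CE places the volcanic sulfate spike in 1958 − 1011 = 947 CE.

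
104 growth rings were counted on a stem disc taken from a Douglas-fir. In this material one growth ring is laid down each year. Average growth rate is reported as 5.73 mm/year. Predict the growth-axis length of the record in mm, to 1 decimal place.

595.9 mm

104 years of growth are recorded.
104 years at 5.73 mm/year gives 5.73 × 104 = 595.9 mm.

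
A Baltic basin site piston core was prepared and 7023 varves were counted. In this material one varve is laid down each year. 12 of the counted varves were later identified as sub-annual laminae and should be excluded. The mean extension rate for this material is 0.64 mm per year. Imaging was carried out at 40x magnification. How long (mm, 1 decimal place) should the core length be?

4487.0 mm

Correcting the raw count gives 7023 − 12 = 7011 true varves.
Length ≈ 0.64 × 7011 = 4487.0 mm.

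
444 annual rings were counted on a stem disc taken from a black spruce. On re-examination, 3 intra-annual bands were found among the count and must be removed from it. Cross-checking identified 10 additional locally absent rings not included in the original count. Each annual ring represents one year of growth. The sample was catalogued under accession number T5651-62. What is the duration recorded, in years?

451 yr

Correcting the raw count gives 444 − 3 + 10 = 451 true annual rings.
One annual ring per year makes the duration 451 years.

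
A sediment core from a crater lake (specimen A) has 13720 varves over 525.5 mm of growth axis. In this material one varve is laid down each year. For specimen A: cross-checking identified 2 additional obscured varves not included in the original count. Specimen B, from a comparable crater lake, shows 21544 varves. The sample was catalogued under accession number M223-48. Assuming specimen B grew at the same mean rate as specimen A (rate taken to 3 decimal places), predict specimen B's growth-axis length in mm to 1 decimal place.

818.7 mm

Specimen A: true varve count = 13720 + 2 = 13722.
A: Mean rate = 525.5 mm / 13722 years ≈ 0.038 mm/yr.
For B, 0.038 mm/year × 21544 years = 818.7 mm.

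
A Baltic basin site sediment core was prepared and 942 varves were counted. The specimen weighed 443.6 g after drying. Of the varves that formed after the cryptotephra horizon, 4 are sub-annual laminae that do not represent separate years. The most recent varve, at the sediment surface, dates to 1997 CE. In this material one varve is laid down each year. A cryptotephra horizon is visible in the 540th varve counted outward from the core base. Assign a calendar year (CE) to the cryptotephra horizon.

The cryptotephra horizon sits at varve 540 from the core base, so 942 − 540 = 402 varves formed after it.
Removing the 4 false varves leaves 402 − 4 = 398 true varves beyond the cryptotephra horizon.
Counting back 398 years from 1997 CE places the cryptotephra horizon in 1997 − 398 = 1599 CE.

1599 CE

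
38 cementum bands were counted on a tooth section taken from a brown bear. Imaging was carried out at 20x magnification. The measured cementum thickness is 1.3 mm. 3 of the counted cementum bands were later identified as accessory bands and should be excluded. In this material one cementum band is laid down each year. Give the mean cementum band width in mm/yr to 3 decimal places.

0.037 mm/yr

Correcting the raw count gives 38 − 3 = 35 true cementum bands.
Mean rate = 1.3 mm / 35 years ≈ 0.037 mm/yr.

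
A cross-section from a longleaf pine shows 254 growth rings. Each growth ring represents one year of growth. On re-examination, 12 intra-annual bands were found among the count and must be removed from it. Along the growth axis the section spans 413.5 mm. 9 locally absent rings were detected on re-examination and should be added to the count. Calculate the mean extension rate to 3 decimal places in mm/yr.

1.647 mm/yr

After corrections the count is 254 − 12 + 9 = 251 growth rings.
Extension rate ≈ 413.5 / 251 = 1.647 mm/yr.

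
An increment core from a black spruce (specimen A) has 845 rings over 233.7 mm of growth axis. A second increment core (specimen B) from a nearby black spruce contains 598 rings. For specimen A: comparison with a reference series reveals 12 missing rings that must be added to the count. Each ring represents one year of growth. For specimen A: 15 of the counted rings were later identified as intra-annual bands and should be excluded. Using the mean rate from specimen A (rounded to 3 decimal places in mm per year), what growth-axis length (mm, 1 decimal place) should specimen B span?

166.2 mm

Specimen A: after corrections the count is 845 − 15 + 12 = 842 rings.
A: Extension rate ≈ 233.7 / 842 = 0.278 mm/year.
B's length ≈ 0.278 × 598 = 166.2 mm.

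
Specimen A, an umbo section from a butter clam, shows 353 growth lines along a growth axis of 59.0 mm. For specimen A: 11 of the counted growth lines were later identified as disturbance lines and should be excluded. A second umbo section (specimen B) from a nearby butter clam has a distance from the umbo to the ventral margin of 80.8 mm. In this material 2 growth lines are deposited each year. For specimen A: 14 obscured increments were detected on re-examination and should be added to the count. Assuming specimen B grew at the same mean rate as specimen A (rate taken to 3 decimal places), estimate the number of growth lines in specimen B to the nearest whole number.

Specimen A: adjusted count: 353 − 11 + 14 = 356 growth lines.
Specimen A: with 2 growth lines per year, 356 / 2 = 178 years.
A: Mean rate = 59.0 mm / 178 years ≈ 0.331 mm/year.
B spans 80.8 / 0.331 = 244.11 years; at 2 growth lines per year that is 244.11 × 2 ≈ 488 growth lines.

488 growth lines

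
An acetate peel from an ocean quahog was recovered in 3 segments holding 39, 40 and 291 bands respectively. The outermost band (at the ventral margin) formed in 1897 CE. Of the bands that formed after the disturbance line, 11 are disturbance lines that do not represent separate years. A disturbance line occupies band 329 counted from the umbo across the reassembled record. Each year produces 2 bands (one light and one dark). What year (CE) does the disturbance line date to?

Total bands = 39 + 40 + 291 = 370.
The disturbance line sits at band 329 from the umbo, so 370 − 329 = 41 bands formed after it.
Removing the 11 false bands leaves 41 − 11 = 30 true bands beyond the disturbance line.
Dividing by 2 bands per year: 30 / 2 = 15 years.
1897 − 15 = 1882 CE.

1882 CE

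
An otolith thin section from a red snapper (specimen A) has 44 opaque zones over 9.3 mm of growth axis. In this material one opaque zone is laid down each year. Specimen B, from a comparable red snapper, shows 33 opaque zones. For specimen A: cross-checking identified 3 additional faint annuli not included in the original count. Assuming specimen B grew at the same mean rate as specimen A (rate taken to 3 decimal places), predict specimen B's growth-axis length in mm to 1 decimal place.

6.5 mm

Specimen A: correcting the raw count gives 44 + 3 = 47 true opaque zones.
A: 9.3 mm over 47 years gives 9.3 / 47 ≈ 0.198 mm/yr.
For B, 0.198 mm/year × 33 years = 6.5 mm.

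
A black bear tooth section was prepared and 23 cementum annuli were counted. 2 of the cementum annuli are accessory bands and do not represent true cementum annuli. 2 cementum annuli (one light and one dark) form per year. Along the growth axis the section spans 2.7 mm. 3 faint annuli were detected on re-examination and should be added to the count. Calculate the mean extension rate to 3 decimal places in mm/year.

0.225 mm/year

Adjusted count: 23 − 2 + 3 = 24 cementum annuli.
With 2 cementum annuli per year, 24 / 2 = 12 years.
Extension rate ≈ 2.7 / 12 = 0.225 mm/year.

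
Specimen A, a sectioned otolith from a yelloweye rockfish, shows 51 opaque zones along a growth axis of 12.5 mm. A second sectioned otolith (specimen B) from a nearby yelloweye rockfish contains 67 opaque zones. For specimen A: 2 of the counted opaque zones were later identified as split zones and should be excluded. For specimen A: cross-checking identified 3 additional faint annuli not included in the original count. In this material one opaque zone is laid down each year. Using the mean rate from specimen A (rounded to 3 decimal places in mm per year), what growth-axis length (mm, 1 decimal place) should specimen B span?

16.1 mm

Specimen A: correcting the raw count gives 51 − 2 + 3 = 52 true opaque zones.
A: Mean rate = 12.5 mm / 52 years ≈ 0.240 mm per year.
B's length ≈ 0.240 × 67 = 16.1 mm.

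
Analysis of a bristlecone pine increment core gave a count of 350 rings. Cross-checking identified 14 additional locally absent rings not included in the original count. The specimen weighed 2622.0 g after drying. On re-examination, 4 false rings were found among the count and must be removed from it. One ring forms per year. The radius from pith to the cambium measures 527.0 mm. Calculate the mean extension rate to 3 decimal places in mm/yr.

True ring count = 350 − 4 + 14 = 360.
Extension rate ≈ 527.0 / 360 = 1.464 mm/yr.

1.464 mm/yr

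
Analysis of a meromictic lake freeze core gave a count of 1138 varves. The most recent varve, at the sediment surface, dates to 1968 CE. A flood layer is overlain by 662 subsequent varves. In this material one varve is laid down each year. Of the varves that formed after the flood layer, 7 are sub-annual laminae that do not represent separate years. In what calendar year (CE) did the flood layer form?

662 varves post-date the flood layer.
Excluding 7 false varves: 662 − 7 = 655.
Counting back 655 years from 1968 CE places the flood layer in 1968 − 655 = 1313 CE.

1313 CE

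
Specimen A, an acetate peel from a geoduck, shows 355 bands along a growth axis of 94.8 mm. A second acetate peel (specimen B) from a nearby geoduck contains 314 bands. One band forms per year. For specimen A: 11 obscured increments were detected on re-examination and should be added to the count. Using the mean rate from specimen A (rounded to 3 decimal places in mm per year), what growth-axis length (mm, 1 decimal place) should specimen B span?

Specimen A: true band count = 355 + 11 = 366.
A: Extension rate ≈ 94.8 / 366 = 0.259 mm/yr.
Length of B = 0.259 × 314 = 81.3 mm.

81.3 mm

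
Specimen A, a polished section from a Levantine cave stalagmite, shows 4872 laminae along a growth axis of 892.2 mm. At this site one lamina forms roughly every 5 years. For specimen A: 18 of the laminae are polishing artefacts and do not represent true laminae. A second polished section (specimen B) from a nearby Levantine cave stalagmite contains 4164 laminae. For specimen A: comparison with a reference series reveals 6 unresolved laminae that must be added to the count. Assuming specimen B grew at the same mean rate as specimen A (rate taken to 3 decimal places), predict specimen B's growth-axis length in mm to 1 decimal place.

770.3 mm

Specimen A: after corrections the count is 4872 − 18 + 6 = 4860 laminae.
Specimen A: multiplying by 5 years per lamina: 4860 × 5 = 24300 years.
A: Extension rate ≈ 892.2 / 24300 = 0.037 mm/yr.
Specimen B: multiplying by 5 years per lamina: 4164 × 5 = 20820 years. For B, 0.037 mm/year × 20820 years = 770.3 mm.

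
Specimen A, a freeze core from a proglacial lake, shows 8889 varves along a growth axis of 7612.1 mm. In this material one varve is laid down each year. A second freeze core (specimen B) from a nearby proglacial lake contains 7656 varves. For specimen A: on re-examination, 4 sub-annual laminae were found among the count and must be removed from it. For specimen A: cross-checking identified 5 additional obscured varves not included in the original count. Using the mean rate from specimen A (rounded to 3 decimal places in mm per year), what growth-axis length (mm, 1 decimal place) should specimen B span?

Specimen A: true varve count = 8889 − 4 + 5 = 8890.
A: 7612.1 mm over 8890 years gives 7612.1 / 8890 ≈ 0.856 mm/year.
For B, 0.856 mm/year × 7656 years = 6553.5 mm.

6553.5 mm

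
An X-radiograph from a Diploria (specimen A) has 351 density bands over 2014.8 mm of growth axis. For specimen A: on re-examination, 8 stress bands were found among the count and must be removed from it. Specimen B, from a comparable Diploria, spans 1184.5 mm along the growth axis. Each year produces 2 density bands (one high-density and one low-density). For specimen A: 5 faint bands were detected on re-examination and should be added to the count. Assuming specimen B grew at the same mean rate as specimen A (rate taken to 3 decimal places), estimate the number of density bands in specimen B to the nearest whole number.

Specimen A: correcting the raw count gives 351 − 8 + 5 = 348 true density bands.
Specimen A: 348 density bands at 2 per year is 348 / 2 = 174 years.
A: Extension rate ≈ 2014.8 / 174 = 11.579 mm per year.
For B, 1184.5 / 11.579 = 102.30 years; at 2 density bands per year that is 102.30 × 2 ≈ 205 density bands.

205 density bands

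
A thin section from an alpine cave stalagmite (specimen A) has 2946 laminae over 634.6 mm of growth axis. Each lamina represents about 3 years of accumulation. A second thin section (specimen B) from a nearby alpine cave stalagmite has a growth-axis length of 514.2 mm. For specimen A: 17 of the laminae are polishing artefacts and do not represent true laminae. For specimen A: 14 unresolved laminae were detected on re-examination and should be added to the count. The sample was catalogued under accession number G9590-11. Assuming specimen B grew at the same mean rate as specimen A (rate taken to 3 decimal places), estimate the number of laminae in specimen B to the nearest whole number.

Specimen A: correcting the raw count gives 2946 − 17 + 14 = 2943 true laminae.
Specimen A: multiplying by 3 years per lamina: 2943 × 3 = 8829 years.
A: 634.6 mm over 8829 years gives 634.6 / 8829 ≈ 0.072 mm/yr.
For B, 514.2 / 0.072 = 7141.67 years; at 3 years per lamina that is 7141.67 / 3 ≈ 2381 laminae.

2381 laminae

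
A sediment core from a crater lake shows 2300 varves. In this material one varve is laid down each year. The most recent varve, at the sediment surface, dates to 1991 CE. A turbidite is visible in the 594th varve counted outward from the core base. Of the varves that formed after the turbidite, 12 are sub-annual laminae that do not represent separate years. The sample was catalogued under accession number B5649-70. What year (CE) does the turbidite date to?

The turbidite sits at varve 594 from the core base, so 2300 − 594 = 1706 varves formed after it.
Removing the 12 false varves leaves 1706 − 12 = 1694 true varves beyond the turbidite.
1991 − 1694 = 297 CE.

297 CE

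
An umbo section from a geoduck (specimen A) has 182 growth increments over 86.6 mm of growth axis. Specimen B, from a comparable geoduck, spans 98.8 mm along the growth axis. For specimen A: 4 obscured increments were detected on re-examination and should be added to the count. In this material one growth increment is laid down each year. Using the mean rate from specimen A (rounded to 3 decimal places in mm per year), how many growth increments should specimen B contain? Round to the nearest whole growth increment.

Specimen A: true growth increment count = 182 + 4 = 186.
A: Mean rate = 86.6 mm / 186 years ≈ 0.466 mm/yr.
B spans 98.8 / 0.466 = 212.02 years ≈ 212 growth increments.

212 growth increments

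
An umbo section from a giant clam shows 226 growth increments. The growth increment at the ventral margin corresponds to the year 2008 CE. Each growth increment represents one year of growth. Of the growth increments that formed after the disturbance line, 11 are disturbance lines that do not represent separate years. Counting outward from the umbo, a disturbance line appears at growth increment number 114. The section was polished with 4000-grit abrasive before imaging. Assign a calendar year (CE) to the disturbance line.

226 − 114 = 112 growth increments lie beyond the disturbance line toward the ventral margin.
Removing the 11 false growth increments leaves 112 − 11 = 101 true growth increments beyond the disturbance line.
The growth increment at the ventral margin is 2008 CE, so the disturbance line dates to 2008 − 101 = 1907 CE.

1907 CE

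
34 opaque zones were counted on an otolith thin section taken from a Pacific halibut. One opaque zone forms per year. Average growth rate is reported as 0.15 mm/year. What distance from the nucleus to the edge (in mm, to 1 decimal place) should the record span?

34 years of growth are recorded.
Length ≈ 0.15 × 34 = 5.1 mm.

5.1 mm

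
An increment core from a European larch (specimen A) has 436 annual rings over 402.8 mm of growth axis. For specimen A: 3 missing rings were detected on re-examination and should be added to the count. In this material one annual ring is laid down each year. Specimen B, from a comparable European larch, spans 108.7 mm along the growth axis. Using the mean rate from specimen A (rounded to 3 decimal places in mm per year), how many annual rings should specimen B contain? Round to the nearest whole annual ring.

118 annual rings

Specimen A: after corrections the count is 436 + 3 = 439 annual rings.
A: 402.8 mm over 439 years gives 402.8 / 439 ≈ 0.918 mm/year.
For B, 108.7 / 0.918 = 118.41 years ≈ 118 annual rings.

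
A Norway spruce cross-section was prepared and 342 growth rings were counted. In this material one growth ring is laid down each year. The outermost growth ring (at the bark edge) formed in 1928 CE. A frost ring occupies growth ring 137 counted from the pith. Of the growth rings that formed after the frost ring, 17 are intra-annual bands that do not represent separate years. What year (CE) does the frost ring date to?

1740 CE

342 − 137 = 205 growth rings lie beyond the frost ring toward the bark edge.
Removing the 17 false growth rings leaves 205 − 17 = 188 true growth rings beyond the frost ring.
Counting back 188 years from 1928 CE places the frost ring in 1928 − 188 = 1740 CE.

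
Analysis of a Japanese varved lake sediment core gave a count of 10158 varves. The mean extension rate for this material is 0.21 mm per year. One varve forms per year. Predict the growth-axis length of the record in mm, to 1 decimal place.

The record spans 10158 years at 0.21 mm per year.
Predicted length = 0.21 mm/year × 10158 years = 2133.2 mm.

2133.2 mm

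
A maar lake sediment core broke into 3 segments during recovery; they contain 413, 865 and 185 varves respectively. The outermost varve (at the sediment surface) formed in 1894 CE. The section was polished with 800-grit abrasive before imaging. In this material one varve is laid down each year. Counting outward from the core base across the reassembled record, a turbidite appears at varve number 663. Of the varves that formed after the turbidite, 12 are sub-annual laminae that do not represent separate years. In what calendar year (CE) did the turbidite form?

Total varves = 413 + 865 + 185 = 1463.
The turbidite sits at varve 663 from the core base, so 1463 − 663 = 800 varves formed after it.
800 − 12 false = 788 true varves after the turbidite.
1894 − 788 = 1106 CE.

1106 CE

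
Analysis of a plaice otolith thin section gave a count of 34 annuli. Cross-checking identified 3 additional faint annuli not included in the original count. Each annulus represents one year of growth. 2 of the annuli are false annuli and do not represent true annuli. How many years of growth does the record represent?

Adjusted count: 34 − 2 + 3 = 35 annuli.
With a one-to-one annulus periodicity this is 35 years.

35 years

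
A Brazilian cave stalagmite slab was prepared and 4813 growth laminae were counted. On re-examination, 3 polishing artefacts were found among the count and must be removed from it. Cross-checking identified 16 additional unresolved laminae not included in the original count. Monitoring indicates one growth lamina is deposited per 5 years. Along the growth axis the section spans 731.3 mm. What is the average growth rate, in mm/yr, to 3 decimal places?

After corrections the count is 4813 − 3 + 16 = 4826 growth laminae.
At 5 years per growth lamina, 4826 × 5 = 24130 years.
731.3 mm over 24130 years gives 731.3 / 24130 ≈ 0.030 mm/yr.

0.030 mm/yr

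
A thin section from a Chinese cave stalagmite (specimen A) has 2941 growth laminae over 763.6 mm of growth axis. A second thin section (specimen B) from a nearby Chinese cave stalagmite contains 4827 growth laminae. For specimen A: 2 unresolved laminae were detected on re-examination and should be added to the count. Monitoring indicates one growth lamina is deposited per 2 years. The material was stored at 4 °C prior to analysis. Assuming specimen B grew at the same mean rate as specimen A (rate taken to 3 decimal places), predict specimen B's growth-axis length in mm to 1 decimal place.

1255.0 mm

Specimen A: correcting the raw count gives 2941 + 2 = 2943 true growth laminae.
Specimen A: 2943 growth laminae at 2 years each span 2943 × 2 = 5886 years.
A: Extension rate ≈ 763.6 / 5886 = 0.130 mm/yr.
Specimen B: multiplying by 2 years per growth lamina: 4827 × 2 = 9654 years. For B, 0.130 mm/year × 9654 years = 1255.0 mm.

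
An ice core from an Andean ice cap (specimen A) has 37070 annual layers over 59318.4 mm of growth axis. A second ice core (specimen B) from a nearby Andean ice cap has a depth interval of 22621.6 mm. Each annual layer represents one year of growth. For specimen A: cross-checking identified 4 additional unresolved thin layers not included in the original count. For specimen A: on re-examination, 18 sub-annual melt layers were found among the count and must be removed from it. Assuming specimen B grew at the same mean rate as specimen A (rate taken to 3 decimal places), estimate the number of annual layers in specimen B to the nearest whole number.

14130 annual layers

Specimen A: after corrections the count is 37070 − 18 + 4 = 37056 annual layers.
A: 59318.4 mm over 37056 years gives 59318.4 / 37056 ≈ 1.601 mm/yr.
B spans 22621.6 / 1.601 = 14129.67 years ≈ 14130 annual layers.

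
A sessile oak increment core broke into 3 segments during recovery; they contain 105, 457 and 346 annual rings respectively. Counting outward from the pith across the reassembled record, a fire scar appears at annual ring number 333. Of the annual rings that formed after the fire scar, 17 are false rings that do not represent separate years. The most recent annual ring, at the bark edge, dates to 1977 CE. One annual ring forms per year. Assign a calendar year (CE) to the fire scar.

1419 CE

Total annual rings = 105 + 457 + 346 = 908.
The fire scar sits at annual ring 333 from the pith, so 908 − 333 = 575 annual rings formed after it.
575 − 17 false = 558 true annual rings after the fire scar.
Counting back 558 years from 1977 CE places the fire scar in 1977 − 558 = 1419 CE.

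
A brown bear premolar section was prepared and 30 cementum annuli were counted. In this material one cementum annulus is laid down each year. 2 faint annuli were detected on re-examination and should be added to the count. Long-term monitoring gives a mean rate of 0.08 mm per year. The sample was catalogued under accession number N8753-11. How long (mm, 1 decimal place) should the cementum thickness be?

After corrections the count is 30 + 2 = 32 cementum annuli.
Predicted length = 0.08 mm/year × 32 years = 2.6 mm.

2.6 mm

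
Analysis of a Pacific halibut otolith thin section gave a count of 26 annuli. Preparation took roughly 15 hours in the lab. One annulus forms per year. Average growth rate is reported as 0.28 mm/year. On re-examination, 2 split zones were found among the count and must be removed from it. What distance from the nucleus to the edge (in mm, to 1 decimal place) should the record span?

Adjusted count: 26 − 2 = 24 annuli.
Predicted length = 0.28 mm/year × 24 years = 6.7 mm.

6.7 mm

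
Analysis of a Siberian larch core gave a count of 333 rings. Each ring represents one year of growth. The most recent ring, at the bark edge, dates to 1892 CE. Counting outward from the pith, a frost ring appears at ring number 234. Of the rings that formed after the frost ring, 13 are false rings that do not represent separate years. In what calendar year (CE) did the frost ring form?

333 − 234 = 99 rings lie beyond the frost ring toward the bark edge.
Excluding 13 false rings: 99 − 13 = 86.
Counting back 86 years from 1892 CE places the frost ring in 1892 − 86 = 1806 CE.

1806 CE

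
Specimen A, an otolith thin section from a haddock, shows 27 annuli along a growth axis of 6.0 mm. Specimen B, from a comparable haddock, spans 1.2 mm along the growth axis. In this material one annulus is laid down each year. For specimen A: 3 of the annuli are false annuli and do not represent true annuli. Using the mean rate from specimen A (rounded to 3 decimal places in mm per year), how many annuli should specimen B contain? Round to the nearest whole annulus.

Specimen A: adjusted count: 27 − 3 = 24 annuli.
A: 6.0 mm over 24 years gives 6.0 / 24 ≈ 0.250 mm/yr.
For B, 1.2 / 0.250 = 4.80 years ≈ 5 annuli.

5 annuli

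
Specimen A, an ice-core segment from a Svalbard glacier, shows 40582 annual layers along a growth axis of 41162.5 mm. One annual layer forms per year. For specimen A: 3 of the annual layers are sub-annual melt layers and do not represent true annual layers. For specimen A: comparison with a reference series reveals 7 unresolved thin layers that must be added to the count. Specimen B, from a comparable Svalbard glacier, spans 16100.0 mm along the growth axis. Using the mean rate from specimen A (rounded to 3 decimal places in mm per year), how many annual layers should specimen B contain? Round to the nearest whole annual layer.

15878 annual layers

Specimen A: after corrections the count is 40582 − 3 + 7 = 40586 annual layers.
A: 41162.5 mm over 40586 years gives 41162.5 / 40586 ≈ 1.014 mm/year.
Specimen B: 16100.0 mm / 1.014 mm per year = 15877.71 years ≈ 15878 annual layers.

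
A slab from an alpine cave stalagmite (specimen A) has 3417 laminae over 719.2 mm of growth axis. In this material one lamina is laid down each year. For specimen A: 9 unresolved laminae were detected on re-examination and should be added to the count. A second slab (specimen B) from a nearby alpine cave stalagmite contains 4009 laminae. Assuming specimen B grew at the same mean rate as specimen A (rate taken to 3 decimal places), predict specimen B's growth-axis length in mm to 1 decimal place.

841.9 mm

Specimen A: true lamina count = 3417 + 9 = 3426.
A: Extension rate ≈ 719.2 / 3426 = 0.210 mm/year.
For B, 0.210 mm/year × 4009 years = 841.9 mm.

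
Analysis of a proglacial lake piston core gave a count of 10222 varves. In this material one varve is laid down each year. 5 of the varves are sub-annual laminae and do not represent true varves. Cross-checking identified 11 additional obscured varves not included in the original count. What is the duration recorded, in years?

10228 years

After corrections the count is 10222 − 5 + 11 = 10228 varves.
At one varve per year, that is 10228 years.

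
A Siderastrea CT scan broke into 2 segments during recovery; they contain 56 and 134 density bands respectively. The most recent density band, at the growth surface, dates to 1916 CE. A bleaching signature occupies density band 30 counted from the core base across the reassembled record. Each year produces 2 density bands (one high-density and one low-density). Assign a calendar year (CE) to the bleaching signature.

Total density bands = 56 + 134 = 190.
Between density band 30 and the growth surface there are 190 − 30 = 160 density bands.
With 2 density bands per year, 160 / 2 = 80 years.
The density band at the growth surface is 1916 CE, so the bleaching signature dates to 1916 − 80 = 1836 CE.

1836 CE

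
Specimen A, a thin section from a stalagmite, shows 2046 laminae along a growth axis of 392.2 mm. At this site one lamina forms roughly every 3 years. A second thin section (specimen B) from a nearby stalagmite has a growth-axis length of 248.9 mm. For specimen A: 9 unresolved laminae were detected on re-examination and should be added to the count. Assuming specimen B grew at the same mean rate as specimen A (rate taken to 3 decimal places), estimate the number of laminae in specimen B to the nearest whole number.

1296 laminae

Specimen A: correcting the raw count gives 2046 + 9 = 2055 true laminae.
Specimen A: multiplying by 3 years per lamina: 2055 × 3 = 6165 years.
A: Mean rate = 392.2 mm / 6165 years ≈ 0.064 mm per year.
Specimen B: 248.9 mm / 0.064 mm per year = 3889.06 years; at 3 years per lamina that is 3889.06 / 3 ≈ 1296 laminae.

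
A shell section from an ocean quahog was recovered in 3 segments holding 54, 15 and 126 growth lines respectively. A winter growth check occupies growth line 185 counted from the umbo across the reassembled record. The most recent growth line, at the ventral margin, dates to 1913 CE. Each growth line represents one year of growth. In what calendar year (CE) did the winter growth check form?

Total growth lines = 54 + 15 + 126 = 195.
195 − 185 = 10 growth lines lie beyond the winter growth check toward the ventral margin.
1913 − 10 = 1903 CE.

1903 CE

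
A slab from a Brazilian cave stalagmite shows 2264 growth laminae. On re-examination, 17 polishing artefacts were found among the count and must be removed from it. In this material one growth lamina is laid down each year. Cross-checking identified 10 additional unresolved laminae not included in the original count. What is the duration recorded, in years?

True growth lamina count = 2264 − 17 + 10 = 2257.
One growth lamina per year makes the duration 2257 years.

2257 yr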